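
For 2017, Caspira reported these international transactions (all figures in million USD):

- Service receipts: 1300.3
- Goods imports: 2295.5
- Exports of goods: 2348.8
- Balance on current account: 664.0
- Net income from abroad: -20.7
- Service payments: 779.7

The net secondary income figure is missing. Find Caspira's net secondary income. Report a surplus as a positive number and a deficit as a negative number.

Current account = goods balance + services balance + net primary income + net secondary income
Sum of the known components = 553.2
Net secondary income = CA - (known components) = 664.0 - 553.2 = 110.8

110.8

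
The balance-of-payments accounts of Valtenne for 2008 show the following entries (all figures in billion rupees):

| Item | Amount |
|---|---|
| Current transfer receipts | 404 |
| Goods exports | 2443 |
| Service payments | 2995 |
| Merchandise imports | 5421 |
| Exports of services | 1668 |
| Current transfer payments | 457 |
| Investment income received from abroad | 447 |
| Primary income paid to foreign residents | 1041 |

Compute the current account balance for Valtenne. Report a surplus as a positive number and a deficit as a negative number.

Goods balance = 2443 - 5421 = -2978
Services balance = 1668 - 2995 = -1327
Trade balance (goods + services) = -2978 + (-1327) = -4305
Net primary income = 447 - 1041 = -594
Net secondary income = 404 - 457 = -53
Current account = -4305 + (-594) + (-53) = -4952

-4952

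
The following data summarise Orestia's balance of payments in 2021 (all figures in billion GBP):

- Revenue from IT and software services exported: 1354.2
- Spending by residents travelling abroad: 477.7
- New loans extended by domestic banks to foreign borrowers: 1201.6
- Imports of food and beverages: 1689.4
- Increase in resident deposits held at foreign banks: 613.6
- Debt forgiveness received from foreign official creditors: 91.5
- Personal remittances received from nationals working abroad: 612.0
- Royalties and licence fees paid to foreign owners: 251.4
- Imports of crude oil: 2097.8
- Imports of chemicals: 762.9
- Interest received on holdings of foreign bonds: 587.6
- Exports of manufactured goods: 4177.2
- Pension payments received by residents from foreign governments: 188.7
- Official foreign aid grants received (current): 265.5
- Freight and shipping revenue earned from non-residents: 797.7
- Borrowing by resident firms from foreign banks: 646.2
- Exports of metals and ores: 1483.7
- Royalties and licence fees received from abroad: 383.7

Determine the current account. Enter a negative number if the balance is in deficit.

4571.1

Goods: 1483.7 + 4177.2 - 2097.8 - 762.9 - 1689.4 = 1110.8
Services: 1354.2 - 477.7 + 383.7 - 251.4 + 797.7 = 1806.5
Primary income: 587.6
Secondary income: 265.5 + 188.7 + 612.0 = 1066.2
Current account = 1110.8 + 1806.5 + 587.6 + 1066.2 = 4571.1
(Excluded from the current account — financial account: new loans extended by domestic banks to foreign borrowers 1201.6, increase in resident deposits held at foreign banks 613.6, borrowing by resident firms from foreign banks 646.2; capital account: debt forgiveness received from foreign official creditors 91.5.)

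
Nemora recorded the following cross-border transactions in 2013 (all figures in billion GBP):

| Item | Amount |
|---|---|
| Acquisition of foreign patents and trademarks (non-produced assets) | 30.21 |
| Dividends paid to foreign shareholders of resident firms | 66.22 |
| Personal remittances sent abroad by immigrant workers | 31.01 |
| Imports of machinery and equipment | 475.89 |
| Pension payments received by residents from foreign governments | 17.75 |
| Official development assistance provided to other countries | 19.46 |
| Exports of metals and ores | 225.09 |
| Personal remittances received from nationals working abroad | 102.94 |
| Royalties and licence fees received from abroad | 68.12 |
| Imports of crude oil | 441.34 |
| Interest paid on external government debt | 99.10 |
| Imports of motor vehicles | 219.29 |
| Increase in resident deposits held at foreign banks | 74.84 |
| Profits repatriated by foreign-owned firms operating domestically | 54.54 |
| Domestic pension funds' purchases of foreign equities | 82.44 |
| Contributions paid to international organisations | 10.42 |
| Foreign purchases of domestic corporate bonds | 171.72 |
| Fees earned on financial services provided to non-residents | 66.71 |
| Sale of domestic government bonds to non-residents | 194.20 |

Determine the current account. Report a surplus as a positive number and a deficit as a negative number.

Goods: -219.29 - 475.89 - 441.34 + 225.09 = -911.43
Services: 68.12 + 66.71 = 134.83
Primary income: -66.22 - 54.54 - 99.10 = -219.86
Secondary income: 17.75 + 102.94 - 19.46 - 10.42 - 31.01 = 59.80
Current account = (-911.43) + 134.83 + (-219.86) + 59.80 = -936.66
(Excluded from the current account — capital account: acquisition of foreign patents and trademarks (non-produced assets) 30.21; financial account: increase in resident deposits held at foreign banks 74.84, domestic pension funds' purchases of foreign equities 82.44, foreign purchases of domestic corporate bonds 171.72, sale of domestic government bonds to non-residents 194.20.)

-936.66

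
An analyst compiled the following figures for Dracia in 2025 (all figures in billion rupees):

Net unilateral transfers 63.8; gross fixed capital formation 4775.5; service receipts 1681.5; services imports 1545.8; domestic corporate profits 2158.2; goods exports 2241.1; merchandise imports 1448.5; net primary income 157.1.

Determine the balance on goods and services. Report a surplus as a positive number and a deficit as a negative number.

Goods balance = 2241.1 - 1448.5 = 792.6
Services balance = 1681.5 - 1545.8 = 135.7
Trade balance (goods + services) = 792.6 + 135.7 = 928.3

928.3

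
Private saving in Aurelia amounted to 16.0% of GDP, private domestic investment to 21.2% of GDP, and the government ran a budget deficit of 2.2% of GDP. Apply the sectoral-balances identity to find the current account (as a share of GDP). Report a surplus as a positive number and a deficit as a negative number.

-7.4

By the sectoral-balances identity, CA = (S_private - I) + (T - G).
Private balance = 16.0 - 21.2 = -5.2
Government balance (T - G) = -2.2
CA = -5.2 + (-2.2) = -7.4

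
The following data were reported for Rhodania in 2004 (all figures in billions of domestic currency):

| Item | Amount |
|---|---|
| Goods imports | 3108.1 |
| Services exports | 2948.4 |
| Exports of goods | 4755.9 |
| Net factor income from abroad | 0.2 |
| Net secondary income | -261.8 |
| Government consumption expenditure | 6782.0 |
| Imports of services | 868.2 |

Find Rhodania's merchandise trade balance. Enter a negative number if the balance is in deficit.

Goods balance = 4755.9 - 3108.1 = 1647.8

1647.8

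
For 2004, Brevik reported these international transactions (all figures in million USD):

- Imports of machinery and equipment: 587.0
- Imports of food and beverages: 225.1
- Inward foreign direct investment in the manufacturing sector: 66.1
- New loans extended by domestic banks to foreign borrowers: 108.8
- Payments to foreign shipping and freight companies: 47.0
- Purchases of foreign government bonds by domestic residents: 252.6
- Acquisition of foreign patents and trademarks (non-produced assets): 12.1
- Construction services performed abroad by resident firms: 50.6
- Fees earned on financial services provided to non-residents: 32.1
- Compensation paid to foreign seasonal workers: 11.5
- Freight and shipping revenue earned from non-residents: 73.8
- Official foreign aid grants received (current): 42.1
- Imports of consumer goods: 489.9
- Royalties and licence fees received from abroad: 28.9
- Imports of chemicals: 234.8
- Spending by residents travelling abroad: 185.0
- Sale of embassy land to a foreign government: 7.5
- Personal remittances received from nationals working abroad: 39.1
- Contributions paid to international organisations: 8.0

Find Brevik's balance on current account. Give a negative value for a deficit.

Goods: -234.8 - 489.9 - 587.0 - 225.1 = -1536.8
Services: 32.1 - 47.0 + 28.9 + 50.6 + 73.8 - 185.0 = -46.6
Primary income: -11.5
Secondary income: 39.1 + 42.1 - 8.0 = 73.2
Current account = (-1536.8) + (-46.6) + (-11.5) + 73.2 = -1521.7
(Excluded from the current account — financial account: inward foreign direct investment in the manufacturing sector 66.1, new loans extended by domestic banks to foreign borrowers 108.8, purchases of foreign government bonds by domestic residents 252.6; capital account: acquisition of foreign patents and trademarks (non-produced assets) 12.1, sale of embassy land to a foreign government 7.5.)

-1521.7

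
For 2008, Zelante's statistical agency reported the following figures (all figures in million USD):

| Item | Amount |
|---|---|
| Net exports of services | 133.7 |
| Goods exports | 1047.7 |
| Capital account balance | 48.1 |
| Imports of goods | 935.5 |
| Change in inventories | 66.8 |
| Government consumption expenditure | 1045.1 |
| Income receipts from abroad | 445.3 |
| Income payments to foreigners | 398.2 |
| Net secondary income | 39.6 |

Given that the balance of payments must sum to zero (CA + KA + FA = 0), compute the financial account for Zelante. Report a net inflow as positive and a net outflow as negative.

Goods balance = 1047.7 - 935.5 = 112.2
Services balance = 133.7
Trade balance (goods + services) = 112.2 + 133.7 = 245.9
Net primary income = 445.3 - 398.2 = 47.1
Net secondary income = 39.6
Current account = 245.9 + 47.1 + 39.6 = 332.6
Financial account = -(332.6 + 48.1) = -380.7

-380.7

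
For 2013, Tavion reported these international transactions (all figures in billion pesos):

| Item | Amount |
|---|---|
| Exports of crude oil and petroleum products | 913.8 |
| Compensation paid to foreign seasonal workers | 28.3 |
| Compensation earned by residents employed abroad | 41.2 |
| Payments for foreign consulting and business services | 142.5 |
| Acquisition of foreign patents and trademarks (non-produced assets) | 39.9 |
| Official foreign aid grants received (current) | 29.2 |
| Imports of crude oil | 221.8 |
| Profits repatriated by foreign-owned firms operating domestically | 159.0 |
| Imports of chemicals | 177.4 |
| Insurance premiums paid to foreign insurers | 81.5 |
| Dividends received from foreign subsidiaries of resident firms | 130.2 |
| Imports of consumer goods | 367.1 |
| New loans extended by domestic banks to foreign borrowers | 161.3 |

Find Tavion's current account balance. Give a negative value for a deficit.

Goods: -177.4 - 221.8 - 367.1 + 913.8 = 147.5
Services: -142.5 - 81.5 = -224.0
Primary income: -28.3 - 159.0 + 41.2 + 130.2 = -15.9
Secondary income: 29.2
Current account = 147.5 + (-224.0) + (-15.9) + 29.2 = -63.2
(Excluded from the current account — capital account: acquisition of foreign patents and trademarks (non-produced assets) 39.9; financial account: new loans extended by domestic banks to foreign borrowers 161.3.)

-63.2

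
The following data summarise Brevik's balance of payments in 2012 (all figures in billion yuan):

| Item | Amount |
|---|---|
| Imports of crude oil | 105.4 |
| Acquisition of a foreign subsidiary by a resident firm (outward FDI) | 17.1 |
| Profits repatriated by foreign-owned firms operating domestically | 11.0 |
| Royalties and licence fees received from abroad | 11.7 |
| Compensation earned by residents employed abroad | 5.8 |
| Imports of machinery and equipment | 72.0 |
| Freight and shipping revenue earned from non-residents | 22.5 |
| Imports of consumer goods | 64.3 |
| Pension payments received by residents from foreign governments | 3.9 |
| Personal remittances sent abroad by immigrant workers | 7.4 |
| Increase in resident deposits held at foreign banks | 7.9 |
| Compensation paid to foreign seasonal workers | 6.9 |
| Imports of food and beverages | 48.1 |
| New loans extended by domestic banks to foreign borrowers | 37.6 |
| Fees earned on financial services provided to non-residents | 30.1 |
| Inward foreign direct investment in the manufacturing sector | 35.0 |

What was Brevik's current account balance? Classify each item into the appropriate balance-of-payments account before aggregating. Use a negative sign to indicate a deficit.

Goods: -64.3 - 105.4 - 48.1 - 72.0 = -289.8
Services: 11.7 + 30.1 + 22.5 = 64.3
Primary income: -11.0 + 5.8 - 6.9 = -12.1
Secondary income: -7.4 + 3.9 = -3.5
Current account = (-289.8) + 64.3 + (-12.1) + (-3.5) = -241.1
(Excluded from the current account — financial account: acquisition of a foreign subsidiary by a resident firm (outward FDI) 17.1, increase in resident deposits held at foreign banks 7.9, new loans extended by domestic banks to foreign borrowers 37.6, inward foreign direct investment in the manufacturing sector 35.0.)

-241.1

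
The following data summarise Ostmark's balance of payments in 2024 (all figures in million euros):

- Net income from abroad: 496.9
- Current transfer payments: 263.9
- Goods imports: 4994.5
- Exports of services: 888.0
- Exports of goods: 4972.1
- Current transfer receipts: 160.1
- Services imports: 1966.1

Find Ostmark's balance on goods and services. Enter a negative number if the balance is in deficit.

-1100.5

Goods balance = 4972.1 - 4994.5 = -22.4
Services balance = 888.0 - 1966.1 = -1078.1
Trade balance (goods + services) = -22.4 + (-1078.1) = -1100.5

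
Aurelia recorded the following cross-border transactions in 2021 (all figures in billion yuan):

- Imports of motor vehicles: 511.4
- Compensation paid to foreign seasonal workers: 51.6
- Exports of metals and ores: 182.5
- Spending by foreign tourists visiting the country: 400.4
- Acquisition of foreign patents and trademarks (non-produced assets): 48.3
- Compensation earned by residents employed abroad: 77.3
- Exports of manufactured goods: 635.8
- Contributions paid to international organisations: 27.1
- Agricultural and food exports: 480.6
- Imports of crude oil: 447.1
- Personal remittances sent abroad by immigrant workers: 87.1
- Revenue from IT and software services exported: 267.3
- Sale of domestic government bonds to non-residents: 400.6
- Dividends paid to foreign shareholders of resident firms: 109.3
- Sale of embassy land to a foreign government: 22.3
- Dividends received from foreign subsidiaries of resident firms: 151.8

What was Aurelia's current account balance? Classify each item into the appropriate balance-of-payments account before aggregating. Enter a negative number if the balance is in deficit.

Goods: -447.1 + 635.8 - 511.4 + 182.5 + 480.6 = 340.4
Services: 267.3 + 400.4 = 667.7
Primary income: 151.8 + 77.3 - 109.3 - 51.6 = 68.2
Secondary income: -87.1 - 27.1 = -114.2
Current account = 340.4 + 667.7 + 68.2 + (-114.2) = 962.1
(Excluded from the current account — capital account: acquisition of foreign patents and trademarks (non-produced assets) 48.3, sale of embassy land to a foreign government 22.3; financial account: sale of domestic government bonds to non-residents 400.6.)

962.1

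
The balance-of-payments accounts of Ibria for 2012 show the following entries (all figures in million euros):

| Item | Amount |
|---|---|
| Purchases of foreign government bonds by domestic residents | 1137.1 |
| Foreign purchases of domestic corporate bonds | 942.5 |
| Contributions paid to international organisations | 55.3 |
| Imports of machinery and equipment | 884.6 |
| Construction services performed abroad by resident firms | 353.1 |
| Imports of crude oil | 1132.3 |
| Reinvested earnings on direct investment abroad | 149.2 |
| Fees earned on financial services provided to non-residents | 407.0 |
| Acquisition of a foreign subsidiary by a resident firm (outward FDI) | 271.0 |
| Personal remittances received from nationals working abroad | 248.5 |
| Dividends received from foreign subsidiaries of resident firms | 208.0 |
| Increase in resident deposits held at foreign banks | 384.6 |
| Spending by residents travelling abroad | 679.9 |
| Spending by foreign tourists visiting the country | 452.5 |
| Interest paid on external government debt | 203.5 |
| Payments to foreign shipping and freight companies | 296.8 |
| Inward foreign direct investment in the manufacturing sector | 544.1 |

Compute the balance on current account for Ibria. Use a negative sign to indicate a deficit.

Goods: -884.6 - 1132.3 = -2016.9
Services: 452.5 + 407.0 - 296.8 + 353.1 - 679.9 = 235.9
Primary income: 149.2 + 208.0 - 203.5 = 153.7
Secondary income: 248.5 - 55.3 = 193.2
Current account = (-2016.9) + 235.9 + 153.7 + 193.2 = -1434.1
(Excluded from the current account — financial account: purchases of foreign government bonds by domestic residents 1137.1, foreign purchases of domestic corporate bonds 942.5, acquisition of a foreign subsidiary by a resident firm (outward FDI) 271.0, increase in resident deposits held at foreign banks 384.6, inward foreign direct investment in the manufacturing sector 544.1.)

-1434.1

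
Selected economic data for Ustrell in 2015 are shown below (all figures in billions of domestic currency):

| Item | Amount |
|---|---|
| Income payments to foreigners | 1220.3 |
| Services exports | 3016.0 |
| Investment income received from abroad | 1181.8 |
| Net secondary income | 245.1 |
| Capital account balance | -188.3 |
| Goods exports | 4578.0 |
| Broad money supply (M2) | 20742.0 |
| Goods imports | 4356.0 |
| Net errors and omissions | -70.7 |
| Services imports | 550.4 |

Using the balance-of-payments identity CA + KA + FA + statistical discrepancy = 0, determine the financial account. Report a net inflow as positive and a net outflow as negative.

Goods balance = 4578.0 - 4356.0 = 222.0
Services balance = 3016.0 - 550.4 = 2465.6
Trade balance (goods + services) = 222.0 + 2465.6 = 2687.6
Net primary income = 1181.8 - 1220.3 = -38.5
Net secondary income = 245.1
Current account = 2687.6 + (-38.5) + 245.1 = 2894.2
Financial account = -(2894.2 + (-188.3) + (-70.7)) = -2635.2

-2635.2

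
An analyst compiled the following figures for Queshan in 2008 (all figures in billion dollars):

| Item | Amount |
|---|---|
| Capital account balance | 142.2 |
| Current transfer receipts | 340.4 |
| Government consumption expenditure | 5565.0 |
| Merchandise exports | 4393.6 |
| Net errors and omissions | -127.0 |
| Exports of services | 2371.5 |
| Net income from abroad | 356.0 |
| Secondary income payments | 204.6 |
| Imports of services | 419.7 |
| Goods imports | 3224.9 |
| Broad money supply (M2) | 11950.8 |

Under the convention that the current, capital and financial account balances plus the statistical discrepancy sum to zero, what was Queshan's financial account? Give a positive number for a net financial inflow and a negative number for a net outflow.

Goods balance = 4393.6 - 3224.9 = 1168.7
Services balance = 2371.5 - 419.7 = 1951.8
Trade balance (goods + services) = 1168.7 + 1951.8 = 3120.5
Net primary income = 356.0
Net secondary income = 340.4 - 204.6 = 135.8
Current account = 3120.5 + 356.0 + 135.8 = 3612.3
Financial account = -(3612.3 + 142.2 + (-127.0)) = -3627.5

-3627.5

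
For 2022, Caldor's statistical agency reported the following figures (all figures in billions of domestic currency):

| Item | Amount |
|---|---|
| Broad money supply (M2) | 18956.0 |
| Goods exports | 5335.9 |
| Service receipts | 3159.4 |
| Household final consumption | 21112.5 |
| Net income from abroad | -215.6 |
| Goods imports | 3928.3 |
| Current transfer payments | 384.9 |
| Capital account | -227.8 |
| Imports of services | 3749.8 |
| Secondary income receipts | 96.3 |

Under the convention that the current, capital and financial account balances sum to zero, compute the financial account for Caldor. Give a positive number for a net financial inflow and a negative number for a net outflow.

-85.2

Goods balance = 5335.9 - 3928.3 = 1407.6
Services balance = 3159.4 - 3749.8 = -590.4
Trade balance (goods + services) = 1407.6 + (-590.4) = 817.2
Net primary income = -215.6
Net secondary income = 96.3 - 384.9 = -288.6
Current account = 817.2 + (-215.6) + (-288.6) = 313.0
Financial account = -(313.0 + (-227.8)) = -85.2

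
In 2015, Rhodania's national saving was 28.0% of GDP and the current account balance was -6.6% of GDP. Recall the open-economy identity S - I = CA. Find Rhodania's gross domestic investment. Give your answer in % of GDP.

I = S - CA = 28.0 - (-6.6) = 34.6

34.6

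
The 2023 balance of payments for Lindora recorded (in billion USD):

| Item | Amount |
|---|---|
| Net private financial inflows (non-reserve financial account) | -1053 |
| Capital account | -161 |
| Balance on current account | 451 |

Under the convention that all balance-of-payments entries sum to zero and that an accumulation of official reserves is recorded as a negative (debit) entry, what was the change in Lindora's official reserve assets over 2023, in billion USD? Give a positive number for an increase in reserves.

-763

Official reserve transactions balance = -(451 + (-161) + (-1053)) = 763
An accumulation of reserves is recorded as a debit (negative entry), so the change in the stock of reserves is the negative of that balance.
Change in official reserves = -(763) = -763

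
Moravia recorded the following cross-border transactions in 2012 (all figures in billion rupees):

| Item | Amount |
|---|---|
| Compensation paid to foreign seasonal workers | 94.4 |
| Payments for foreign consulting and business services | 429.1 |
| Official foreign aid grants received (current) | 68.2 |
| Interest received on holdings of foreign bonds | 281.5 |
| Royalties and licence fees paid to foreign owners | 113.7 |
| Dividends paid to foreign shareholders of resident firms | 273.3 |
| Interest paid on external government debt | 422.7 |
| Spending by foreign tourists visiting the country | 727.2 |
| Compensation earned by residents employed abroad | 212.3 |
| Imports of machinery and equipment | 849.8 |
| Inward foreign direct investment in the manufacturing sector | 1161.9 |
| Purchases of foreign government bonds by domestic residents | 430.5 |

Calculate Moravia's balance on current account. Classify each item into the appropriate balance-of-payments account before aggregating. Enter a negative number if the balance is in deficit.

-893.8

Goods: -849.8
Services: 727.2 - 429.1 - 113.7 = 184.4
Primary income: -273.3 + 281.5 + 212.3 - 422.7 - 94.4 = -296.6
Secondary income: 68.2
Current account = (-849.8) + 184.4 + (-296.6) + 68.2 = -893.8
(Excluded from the current account — financial account: inward foreign direct investment in the manufacturing sector 1161.9, purchases of foreign government bonds by domestic residents 430.5.)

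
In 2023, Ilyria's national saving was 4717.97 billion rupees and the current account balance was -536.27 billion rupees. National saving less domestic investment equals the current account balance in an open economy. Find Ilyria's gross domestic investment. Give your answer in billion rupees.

I = S - CA = 4717.97 - (-536.27) = 5254.24

5254.24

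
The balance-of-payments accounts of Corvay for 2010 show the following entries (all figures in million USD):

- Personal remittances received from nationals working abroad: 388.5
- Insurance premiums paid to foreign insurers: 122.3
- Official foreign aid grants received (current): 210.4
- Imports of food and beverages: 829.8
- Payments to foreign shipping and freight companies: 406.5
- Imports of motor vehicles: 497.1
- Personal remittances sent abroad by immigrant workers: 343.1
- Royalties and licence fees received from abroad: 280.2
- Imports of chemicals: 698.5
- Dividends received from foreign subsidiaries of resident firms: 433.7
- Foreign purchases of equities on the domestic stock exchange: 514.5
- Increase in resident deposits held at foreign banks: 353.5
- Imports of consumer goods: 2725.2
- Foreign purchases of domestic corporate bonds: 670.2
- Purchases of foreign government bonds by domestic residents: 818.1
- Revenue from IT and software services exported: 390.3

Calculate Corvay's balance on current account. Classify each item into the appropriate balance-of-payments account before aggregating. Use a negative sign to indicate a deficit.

Goods: -698.5 - 829.8 - 2725.2 - 497.1 = -4750.6
Services: 390.3 - 406.5 - 122.3 + 280.2 = 141.7
Primary income: 433.7
Secondary income: 210.4 + 388.5 - 343.1 = 255.8
Current account = (-4750.6) + 141.7 + 433.7 + 255.8 = -3919.4
(Excluded from the current account — financial account: foreign purchases of equities on the domestic stock exchange 514.5, increase in resident deposits held at foreign banks 353.5, foreign purchases of domestic corporate bonds 670.2, purchases of foreign government bonds by domestic residents 818.1.)

-3919.4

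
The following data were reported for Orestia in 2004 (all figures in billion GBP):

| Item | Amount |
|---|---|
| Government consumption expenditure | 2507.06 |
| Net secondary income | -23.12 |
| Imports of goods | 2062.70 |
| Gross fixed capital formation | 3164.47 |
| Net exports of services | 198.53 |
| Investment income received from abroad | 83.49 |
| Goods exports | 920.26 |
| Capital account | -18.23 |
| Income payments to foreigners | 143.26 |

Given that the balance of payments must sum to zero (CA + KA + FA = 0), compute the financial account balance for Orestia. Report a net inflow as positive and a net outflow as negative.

Goods balance = 920.26 - 2062.70 = -1142.44
Services balance = 198.53
Trade balance (goods + services) = -1142.44 + 198.53 = -943.91
Net primary income = 83.49 - 143.26 = -59.77
Net secondary income = -23.12
Current account = -943.91 + (-59.77) + (-23.12) = -1026.80
Financial account = -(-1026.80 + (-18.23)) = 1045.03

1045.03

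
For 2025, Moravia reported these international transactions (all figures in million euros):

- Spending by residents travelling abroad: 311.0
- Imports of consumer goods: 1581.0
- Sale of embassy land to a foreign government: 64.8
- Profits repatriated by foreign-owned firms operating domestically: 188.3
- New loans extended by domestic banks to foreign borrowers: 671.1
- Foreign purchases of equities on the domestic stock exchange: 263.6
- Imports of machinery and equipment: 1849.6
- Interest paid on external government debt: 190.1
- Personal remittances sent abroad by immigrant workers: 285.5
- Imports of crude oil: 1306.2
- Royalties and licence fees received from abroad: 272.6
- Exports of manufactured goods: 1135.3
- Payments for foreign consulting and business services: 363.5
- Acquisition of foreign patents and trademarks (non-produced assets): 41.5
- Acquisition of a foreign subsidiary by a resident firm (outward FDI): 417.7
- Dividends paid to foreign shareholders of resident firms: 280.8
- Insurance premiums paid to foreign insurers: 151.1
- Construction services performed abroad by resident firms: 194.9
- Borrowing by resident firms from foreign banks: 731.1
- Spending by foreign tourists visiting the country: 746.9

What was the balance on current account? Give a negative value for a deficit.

-4157.4

Goods: -1306.2 + 1135.3 - 1581.0 - 1849.6 = -3601.5
Services: -363.5 + 746.9 - 311.0 + 272.6 + 194.9 - 151.1 = 388.8
Primary income: -280.8 - 188.3 - 190.1 = -659.2
Secondary income: -285.5
Current account = (-3601.5) + 388.8 + (-659.2) + (-285.5) = -4157.4
(Excluded from the current account — capital account: sale of embassy land to a foreign government 64.8, acquisition of foreign patents and trademarks (non-produced assets) 41.5; financial account: new loans extended by domestic banks to foreign borrowers 671.1, foreign purchases of equities on the domestic stock exchange 263.6, acquisition of a foreign subsidiary by a resident firm (outward FDI) 417.7, borrowing by resident firms from foreign banks 731.1.)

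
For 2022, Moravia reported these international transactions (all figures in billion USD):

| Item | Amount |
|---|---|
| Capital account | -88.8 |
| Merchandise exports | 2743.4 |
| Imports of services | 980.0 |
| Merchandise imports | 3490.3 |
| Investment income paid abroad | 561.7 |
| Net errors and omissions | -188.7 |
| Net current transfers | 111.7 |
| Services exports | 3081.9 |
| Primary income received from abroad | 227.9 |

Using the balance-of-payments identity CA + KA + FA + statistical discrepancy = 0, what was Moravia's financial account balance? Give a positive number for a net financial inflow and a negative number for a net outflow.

-855.4

Goods balance = 2743.4 - 3490.3 = -746.9
Services balance = 3081.9 - 980.0 = 2101.9
Trade balance (goods + services) = -746.9 + 2101.9 = 1355.0
Net primary income = 227.9 - 561.7 = -333.8
Net secondary income = 111.7
Current account = 1355.0 + (-333.8) + 111.7 = 1132.9
Financial account = -(1132.9 + (-88.8) + (-188.7)) = -855.4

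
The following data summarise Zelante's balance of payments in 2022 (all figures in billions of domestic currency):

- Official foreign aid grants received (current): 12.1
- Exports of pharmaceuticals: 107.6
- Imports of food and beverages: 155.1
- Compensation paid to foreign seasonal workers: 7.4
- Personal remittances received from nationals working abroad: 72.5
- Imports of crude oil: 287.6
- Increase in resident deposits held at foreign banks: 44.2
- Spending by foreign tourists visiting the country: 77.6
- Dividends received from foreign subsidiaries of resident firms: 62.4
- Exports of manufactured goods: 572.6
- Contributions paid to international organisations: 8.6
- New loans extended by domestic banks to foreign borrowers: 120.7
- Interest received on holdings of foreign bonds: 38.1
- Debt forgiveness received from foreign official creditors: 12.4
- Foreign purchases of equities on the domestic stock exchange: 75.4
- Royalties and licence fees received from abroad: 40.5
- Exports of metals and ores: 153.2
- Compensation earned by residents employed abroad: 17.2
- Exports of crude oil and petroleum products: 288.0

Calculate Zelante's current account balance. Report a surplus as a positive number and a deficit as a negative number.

Goods: -287.6 + 288.0 + 572.6 - 155.1 + 107.6 + 153.2 = 678.7
Services: 77.6 + 40.5 = 118.1
Primary income: 62.4 + 38.1 + 17.2 - 7.4 = 110.3
Secondary income: 12.1 - 8.6 + 72.5 = 76.0
Current account = 678.7 + 118.1 + 110.3 + 76.0 = 983.1
(Excluded from the current account — financial account: increase in resident deposits held at foreign banks 44.2, new loans extended by domestic banks to foreign borrowers 120.7, foreign purchases of equities on the domestic stock exchange 75.4; capital account: debt forgiveness received from foreign official creditors 12.4.)

983.1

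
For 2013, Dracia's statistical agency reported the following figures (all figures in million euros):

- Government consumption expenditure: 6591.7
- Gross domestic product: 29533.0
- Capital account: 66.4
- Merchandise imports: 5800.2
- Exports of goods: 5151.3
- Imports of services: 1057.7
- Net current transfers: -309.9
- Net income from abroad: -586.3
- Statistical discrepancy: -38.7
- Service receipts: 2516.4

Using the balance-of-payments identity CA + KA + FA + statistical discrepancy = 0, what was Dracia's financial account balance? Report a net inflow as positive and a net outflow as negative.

58.7

Goods balance = 5151.3 - 5800.2 = -648.9
Services balance = 2516.4 - 1057.7 = 1458.7
Trade balance (goods + services) = -648.9 + 1458.7 = 809.8
Net primary income = -586.3
Net secondary income = -309.9
Current account = 809.8 + (-586.3) + (-309.9) = -86.4
Financial account = -(-86.4 + 66.4 + (-38.7)) = 58.7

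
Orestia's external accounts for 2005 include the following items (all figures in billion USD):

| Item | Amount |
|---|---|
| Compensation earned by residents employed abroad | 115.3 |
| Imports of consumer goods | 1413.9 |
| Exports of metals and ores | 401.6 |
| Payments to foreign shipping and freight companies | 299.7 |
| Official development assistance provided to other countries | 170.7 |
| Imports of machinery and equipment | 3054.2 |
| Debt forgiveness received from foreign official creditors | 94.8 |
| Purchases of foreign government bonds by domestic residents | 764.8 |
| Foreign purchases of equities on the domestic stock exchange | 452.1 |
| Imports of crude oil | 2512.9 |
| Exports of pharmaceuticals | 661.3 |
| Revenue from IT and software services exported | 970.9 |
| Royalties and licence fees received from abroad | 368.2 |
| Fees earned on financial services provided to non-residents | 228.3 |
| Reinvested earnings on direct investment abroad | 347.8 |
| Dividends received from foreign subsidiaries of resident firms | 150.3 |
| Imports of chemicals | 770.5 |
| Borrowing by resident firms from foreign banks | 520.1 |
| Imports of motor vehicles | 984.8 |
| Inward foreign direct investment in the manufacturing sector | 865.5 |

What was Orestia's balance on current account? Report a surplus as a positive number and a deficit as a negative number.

Goods: -770.5 + 401.6 + 661.3 - 3054.2 - 984.8 - 2512.9 - 1413.9 = -7673.4
Services: -299.7 + 970.9 + 228.3 + 368.2 = 1267.7
Primary income: 115.3 + 347.8 + 150.3 = 613.4
Secondary income: -170.7
Current account = (-7673.4) + 1267.7 + 613.4 + (-170.7) = -5963.0
(Excluded from the current account — capital account: debt forgiveness received from foreign official creditors 94.8; financial account: purchases of foreign government bonds by domestic residents 764.8, foreign purchases of equities on the domestic stock exchange 452.1, borrowing by resident firms from foreign banks 520.1, inward foreign direct investment in the manufacturing sector 865.5.)

-5963.0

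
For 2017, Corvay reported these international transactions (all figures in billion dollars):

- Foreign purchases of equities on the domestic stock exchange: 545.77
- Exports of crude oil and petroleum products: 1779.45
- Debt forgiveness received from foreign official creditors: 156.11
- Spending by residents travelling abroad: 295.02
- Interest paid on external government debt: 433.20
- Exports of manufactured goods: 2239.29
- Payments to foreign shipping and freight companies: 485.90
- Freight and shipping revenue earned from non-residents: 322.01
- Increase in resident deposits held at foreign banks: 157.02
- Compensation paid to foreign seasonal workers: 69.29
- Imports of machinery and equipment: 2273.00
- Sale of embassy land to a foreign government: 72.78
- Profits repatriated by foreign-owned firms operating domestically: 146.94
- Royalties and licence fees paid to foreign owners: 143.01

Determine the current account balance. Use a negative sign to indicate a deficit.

Goods: 1779.45 - 2273.00 + 2239.29 = 1745.74
Services: -295.02 - 485.90 - 143.01 + 322.01 = -601.92
Primary income: -146.94 - 69.29 - 433.20 = -649.43
Current account = 1745.74 + (-601.92) + (-649.43) = 494.39
(Excluded from the current account — financial account: foreign purchases of equities on the domestic stock exchange 545.77, increase in resident deposits held at foreign banks 157.02; capital account: debt forgiveness received from foreign official creditors 156.11, sale of embassy land to a foreign government 72.78.)

494.39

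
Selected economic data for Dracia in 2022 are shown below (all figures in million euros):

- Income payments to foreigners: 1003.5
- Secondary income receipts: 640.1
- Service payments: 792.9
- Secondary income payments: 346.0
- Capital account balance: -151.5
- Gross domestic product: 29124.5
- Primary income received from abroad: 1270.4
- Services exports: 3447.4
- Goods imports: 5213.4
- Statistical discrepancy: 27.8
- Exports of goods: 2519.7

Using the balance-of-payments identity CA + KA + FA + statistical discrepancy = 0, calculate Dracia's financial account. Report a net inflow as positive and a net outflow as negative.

Goods balance = 2519.7 - 5213.4 = -2693.7
Services balance = 3447.4 - 792.9 = 2654.5
Trade balance (goods + services) = -2693.7 + 2654.5 = -39.2
Net primary income = 1270.4 - 1003.5 = 266.9
Net secondary income = 640.1 - 346.0 = 294.1
Current account = -39.2 + 266.9 + 294.1 = 521.8
Financial account = -(521.8 + (-151.5) + 27.8) = -398.1

-398.1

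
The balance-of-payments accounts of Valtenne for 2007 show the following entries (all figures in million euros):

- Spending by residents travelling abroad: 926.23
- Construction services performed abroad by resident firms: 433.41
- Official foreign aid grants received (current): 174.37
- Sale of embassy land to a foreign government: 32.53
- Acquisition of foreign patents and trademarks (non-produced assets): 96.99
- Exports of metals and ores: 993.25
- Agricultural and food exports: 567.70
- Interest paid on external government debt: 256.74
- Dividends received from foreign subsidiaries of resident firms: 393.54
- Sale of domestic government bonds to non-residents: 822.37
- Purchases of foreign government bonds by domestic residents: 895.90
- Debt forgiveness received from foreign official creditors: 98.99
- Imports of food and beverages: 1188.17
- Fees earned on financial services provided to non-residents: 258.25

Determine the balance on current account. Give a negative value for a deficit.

449.38

Goods: -1188.17 + 993.25 + 567.70 = 372.78
Services: 433.41 + 258.25 - 926.23 = -234.57
Primary income: -256.74 + 393.54 = 136.80
Secondary income: 174.37
Current account = 372.78 + (-234.57) + 136.80 + 174.37 = 449.38
(Excluded from the current account — capital account: sale of embassy land to a foreign government 32.53, acquisition of foreign patents and trademarks (non-produced assets) 96.99, debt forgiveness received from foreign official creditors 98.99; financial account: sale of domestic government bonds to non-residents 822.37, purchases of foreign government bonds by domestic residents 895.90.)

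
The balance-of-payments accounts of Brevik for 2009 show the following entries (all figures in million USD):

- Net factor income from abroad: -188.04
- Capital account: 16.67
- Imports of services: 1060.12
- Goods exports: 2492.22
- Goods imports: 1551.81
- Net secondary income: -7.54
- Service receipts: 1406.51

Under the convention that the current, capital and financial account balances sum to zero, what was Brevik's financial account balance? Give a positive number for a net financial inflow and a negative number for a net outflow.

Goods balance = 2492.22 - 1551.81 = 940.41
Services balance = 1406.51 - 1060.12 = 346.39
Trade balance (goods + services) = 940.41 + 346.39 = 1286.80
Net primary income = -188.04
Net secondary income = -7.54
Current account = 1286.80 + (-188.04) + (-7.54) = 1091.22
Financial account = -(1091.22 + 16.67) = -1107.89

-1107.89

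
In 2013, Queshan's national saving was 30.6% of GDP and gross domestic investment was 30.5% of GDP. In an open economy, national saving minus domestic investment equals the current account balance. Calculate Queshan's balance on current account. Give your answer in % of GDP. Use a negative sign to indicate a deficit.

0.1

S - I = CA (net lending to the rest of the world).
CA = S - I = 30.6 - 30.5 = 0.1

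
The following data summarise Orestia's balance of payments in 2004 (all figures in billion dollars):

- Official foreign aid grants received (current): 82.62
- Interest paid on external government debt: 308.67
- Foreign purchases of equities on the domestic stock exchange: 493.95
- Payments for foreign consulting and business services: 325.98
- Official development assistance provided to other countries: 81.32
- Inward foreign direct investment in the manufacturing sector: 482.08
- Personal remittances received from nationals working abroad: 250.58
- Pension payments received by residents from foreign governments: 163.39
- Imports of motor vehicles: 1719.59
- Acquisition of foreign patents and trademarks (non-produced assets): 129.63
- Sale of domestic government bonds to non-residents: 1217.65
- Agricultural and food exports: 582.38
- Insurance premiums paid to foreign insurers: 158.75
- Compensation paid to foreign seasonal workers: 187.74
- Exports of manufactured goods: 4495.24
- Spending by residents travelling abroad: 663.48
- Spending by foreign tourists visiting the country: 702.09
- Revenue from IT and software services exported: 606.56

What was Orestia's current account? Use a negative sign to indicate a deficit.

Goods: -1719.59 + 582.38 + 4495.24 = 3358.03
Services: -158.75 + 606.56 - 325.98 + 702.09 - 663.48 = 160.44
Primary income: -308.67 - 187.74 = -496.41
Secondary income: 250.58 - 81.32 + 163.39 + 82.62 = 415.27
Current account = 3358.03 + 160.44 + (-496.41) + 415.27 = 3437.33
(Excluded from the current account — financial account: foreign purchases of equities on the domestic stock exchange 493.95, inward foreign direct investment in the manufacturing sector 482.08, sale of domestic government bonds to non-residents 1217.65; capital account: acquisition of foreign patents and trademarks (non-produced assets) 129.63.)

3437.33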